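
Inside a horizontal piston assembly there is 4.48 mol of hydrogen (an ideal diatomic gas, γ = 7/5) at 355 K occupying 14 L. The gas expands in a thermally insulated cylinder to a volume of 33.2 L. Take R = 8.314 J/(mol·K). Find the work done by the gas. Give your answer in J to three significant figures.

W ≈ 9650 J

Adiabatic: TV^(γ−1) = const with γ = 7/5.
T₂ = T₁ (V₁/V₂)^(γ−1) = 355 × (14/33.2)^0.4 = 355 × 0.7079 = 251.3 K.
W_by = nCᵥ(T₁ − T₂) = (4.48)(20.79)(355 − 251.3) = 9654 J.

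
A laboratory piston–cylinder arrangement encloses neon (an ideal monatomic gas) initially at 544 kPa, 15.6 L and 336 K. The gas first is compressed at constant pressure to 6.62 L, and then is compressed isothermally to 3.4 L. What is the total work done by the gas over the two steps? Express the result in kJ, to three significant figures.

W_total ≈ -7.28 kJ

Step 1 (isobaric): W = PΔV = (544 kPa)(6.62 − 15.6 L) = -4885 J.
After step 1: P = 544 kPa, V = 6.62 L, T = 142.6 K.
Step 2 (isothermal): W = P₁V₁ ln(V₂/V₁) = (3601) ln(3.4/6.62) = -2400 J.
W_total = -4885 − 2400 = -7285 J.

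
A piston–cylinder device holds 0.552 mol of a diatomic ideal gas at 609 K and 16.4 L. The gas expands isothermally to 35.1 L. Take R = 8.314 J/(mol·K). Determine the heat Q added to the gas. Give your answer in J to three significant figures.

Isothermal ⇒ ΔU = 0, so Q = W = nRT ln(V₂/V₁).
Q = (0.552)(8.314)(609) ln(35.1/16.4) = 2795 × 0.7609 = 2127 J.

Q ≈ 2130 J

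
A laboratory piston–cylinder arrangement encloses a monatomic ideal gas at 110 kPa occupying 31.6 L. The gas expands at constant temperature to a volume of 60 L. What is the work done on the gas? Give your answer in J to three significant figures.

W ≈ -2230 J

Isothermal: W = nRT ln(V₂/V₁) = P₁V₁ ln(V₂/V₁).
P₁V₁ = (110 kPa)(31.6 L) = 3476 J.
W = 3476 × ln(60/31.6) = 3476 × 0.6412
W_by_gas = 2229 J; work on gas = −W_by = -2229 J.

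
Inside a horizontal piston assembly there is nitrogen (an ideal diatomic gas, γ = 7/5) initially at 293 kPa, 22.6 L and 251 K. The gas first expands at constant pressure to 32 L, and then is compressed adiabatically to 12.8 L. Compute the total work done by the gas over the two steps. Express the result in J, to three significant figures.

W_total ≈ -7620 J

Step 1 (isobaric): W = PΔV = (293 kPa)(32 − 22.6 L) = 2754 J.
After step 1: P = 293 kPa, V = 32 L, T = 355.4 K.
Step 2 (adiabatic): W = (P₁V₁ − P₂V₂)/(γ−1) = (9376 − 13527)/0.4 = -10377 J.
W_total = 2754 − 10377 = -7623 J.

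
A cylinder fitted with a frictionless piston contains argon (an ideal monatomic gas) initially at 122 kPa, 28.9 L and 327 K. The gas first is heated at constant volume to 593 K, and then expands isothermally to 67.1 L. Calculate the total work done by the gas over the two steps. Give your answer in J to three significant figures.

Step 1 (isochoric): W = 0 (constant volume).
After step 1: P = 221.2 kPa (V unchanged).
Step 2 (isothermal): W = P₁V₁ ln(V₂/V₁) = (6394) ln(67.1/28.9) = 5386 J.
W_total = 0 + 5386 = 5386 J.

W_total ≈ 5390 J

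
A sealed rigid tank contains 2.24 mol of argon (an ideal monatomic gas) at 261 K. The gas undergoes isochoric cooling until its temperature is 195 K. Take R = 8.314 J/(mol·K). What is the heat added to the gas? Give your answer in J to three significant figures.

Constant volume ⇒ W = 0, so Q = ΔU = nCᵥΔT with Cᵥ = 3R/2 = 12.47 J/(mol·K).
ΔU = (2.24)(12.47)(195 − 261) = -1844 J.

Q ≈ -1840 J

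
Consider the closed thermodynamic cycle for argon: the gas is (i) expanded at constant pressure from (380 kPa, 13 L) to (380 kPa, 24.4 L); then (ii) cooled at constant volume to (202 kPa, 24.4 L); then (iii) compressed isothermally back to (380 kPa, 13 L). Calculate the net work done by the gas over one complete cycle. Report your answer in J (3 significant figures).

Leg (i): W = PΔV = (380)(24.4 − 13) = 4332 J.
Leg (ii): W = 0.
Leg (iii): W = PᵢVᵢ ln(V_f/Vᵢ) = (4929) ln(13/24.4) = -3103 J.
W_net = 4332 − 3103 = 1229 J.

W_net ≈ 1230 J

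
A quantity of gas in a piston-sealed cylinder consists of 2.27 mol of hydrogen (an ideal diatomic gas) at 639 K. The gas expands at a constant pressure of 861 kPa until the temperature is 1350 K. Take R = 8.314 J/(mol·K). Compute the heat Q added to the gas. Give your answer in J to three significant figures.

Q ≈ 47000 J

Isobaric: W = nRΔT = (2.27)(8.314)(711) = 13419 J.
ΔU = nCᵥΔT with Cᵥ = 5R/2: ΔU = (2.27)(20.79)(711) = 33546 J.
Q = ΔU + W = 33546 + 13419 = 46965 J.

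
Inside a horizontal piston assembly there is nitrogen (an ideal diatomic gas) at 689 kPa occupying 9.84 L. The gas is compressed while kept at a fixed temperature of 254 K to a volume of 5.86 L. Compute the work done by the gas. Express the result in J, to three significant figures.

W ≈ -3510 J

Isothermal: W = nRT ln(V₂/V₁) = P₁V₁ ln(V₂/V₁).
P₁V₁ = (689 kPa)(9.84 L) = 6780 J.
W = 6780 × ln(5.86/9.84) = 6780 × -0.5183
W_by_gas = -3514 J.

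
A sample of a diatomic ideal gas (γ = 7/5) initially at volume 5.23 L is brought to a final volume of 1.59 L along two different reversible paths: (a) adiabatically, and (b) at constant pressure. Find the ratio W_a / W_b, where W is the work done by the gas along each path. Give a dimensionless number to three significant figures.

Path (a) adiabatic: W = P₁V₁(1 − (V₁/V₂)^(γ−1))/(γ−1) → W_a/(P₁V₁) = -1.525.
Path (b) isobaric: W = P₁(V₂ − V₁) → W_b/(P₁V₁) = -0.696.
W_a / W_b = -1.525 / -0.696 = 2.191.

W_a / W_b ≈ 2.19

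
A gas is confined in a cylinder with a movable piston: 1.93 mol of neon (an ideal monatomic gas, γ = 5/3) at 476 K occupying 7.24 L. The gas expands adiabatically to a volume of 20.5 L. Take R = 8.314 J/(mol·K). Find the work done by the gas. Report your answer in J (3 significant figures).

Adiabatic: TV^(γ−1) = const with γ = 5/3.
T₂ = T₁ (V₁/V₂)^(γ−1) = 476 × (7.24/20.5)^0.667 = 476 × 0.4996 = 237.8 K.
W_by = nCᵥ(T₁ − T₂) = (1.93)(12.47)(476 − 237.8) = 5733 J.

W ≈ 5730 J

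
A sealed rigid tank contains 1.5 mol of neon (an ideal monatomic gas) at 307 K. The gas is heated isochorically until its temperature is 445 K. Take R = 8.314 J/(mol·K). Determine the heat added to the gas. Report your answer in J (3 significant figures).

Constant volume ⇒ W = 0, so Q = ΔU = nCᵥΔT with Cᵥ = 3R/2 = 12.47 J/(mol·K).
ΔU = (1.5)(12.47)(445 − 307) = 2581 J.

Q ≈ 2580 J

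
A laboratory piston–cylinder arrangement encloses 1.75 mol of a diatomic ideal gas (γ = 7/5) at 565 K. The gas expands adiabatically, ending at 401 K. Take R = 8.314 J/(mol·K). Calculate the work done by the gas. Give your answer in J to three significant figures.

Adiabatic ⇒ Q = 0, so W_by = −ΔU = nCᵥ(T₁ − T₂).
Cᵥ = 5R/2 = 20.79 J/(mol·K).
W = (1.75)(20.79)(565 − 401) = 5965 J.

W ≈ 5970 J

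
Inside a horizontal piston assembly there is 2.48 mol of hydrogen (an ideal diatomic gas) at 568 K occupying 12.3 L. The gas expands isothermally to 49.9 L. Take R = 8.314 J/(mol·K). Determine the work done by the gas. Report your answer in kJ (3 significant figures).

W ≈ 16.4 kJ

Isothermal: W = nRT ln(V₂/V₁).
W = (2.48)(8.314)(568) × ln(49.9/12.3)
  = 11711 × 1.4
W_by_gas = 16401 J.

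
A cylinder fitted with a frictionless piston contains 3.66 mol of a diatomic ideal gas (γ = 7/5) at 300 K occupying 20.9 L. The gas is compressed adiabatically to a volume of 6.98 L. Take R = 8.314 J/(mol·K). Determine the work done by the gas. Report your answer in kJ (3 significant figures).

W ≈ -12.6 kJ

Adiabatic: TV^(γ−1) = const with γ = 7/5.
T₂ = T₁ (V₁/V₂)^(γ−1) = 300 × (20.9/6.98)^0.4 = 300 × 1.551 = 465.2 K.
W_by = nCᵥ(T₁ − T₂) = (3.66)(20.79)(300 − 465.2) = -12567 J.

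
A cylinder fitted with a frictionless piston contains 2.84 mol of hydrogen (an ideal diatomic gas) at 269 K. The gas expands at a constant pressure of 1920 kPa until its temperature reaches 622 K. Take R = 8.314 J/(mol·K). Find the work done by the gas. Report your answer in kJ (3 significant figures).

W ≈ 8.33 kJ

Isobaric: W = P ΔV = nR ΔT.
W = (2.84)(8.314)(622 − 269) = 8335 J.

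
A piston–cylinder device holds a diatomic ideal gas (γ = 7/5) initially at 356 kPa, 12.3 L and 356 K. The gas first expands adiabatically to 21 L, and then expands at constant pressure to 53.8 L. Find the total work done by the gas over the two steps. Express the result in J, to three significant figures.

Step 1 (adiabatic): W = (P₁V₁ − P₂V₂)/(γ−1) = (4379 − 3535)/0.4 = 2109 J.
After step 1: P = 168.3 kPa, V = 21 L, T = 287.4 K.
Step 2 (isobaric): W = PΔV = (168.3 kPa)(53.8 − 21 L) = 5522 J.
W_total = 2109 + 5522 = 7631 J.

W_total ≈ 7630 J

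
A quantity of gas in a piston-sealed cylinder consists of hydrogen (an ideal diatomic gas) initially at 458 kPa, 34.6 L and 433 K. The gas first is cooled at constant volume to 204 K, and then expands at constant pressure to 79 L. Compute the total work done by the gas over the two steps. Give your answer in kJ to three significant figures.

Step 1 (isochoric): W = 0 (constant volume).
After step 1: P = 215.8 kPa (V unchanged).
Step 2 (isobaric): W = PΔV = (215.8 kPa)(79 − 34.6 L) = 9581 J.
W_total = 0 + 9581 = 9581 J.

W_total ≈ 9.58 kJ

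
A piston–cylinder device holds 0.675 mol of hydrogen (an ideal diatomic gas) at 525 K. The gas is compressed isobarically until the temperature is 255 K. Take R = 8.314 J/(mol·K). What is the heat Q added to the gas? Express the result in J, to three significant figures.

Q ≈ -5300 J

Isobaric: W = nRΔT = (0.675)(8.314)(-270) = -1515 J.
ΔU = nCᵥΔT with Cᵥ = 5R/2: ΔU = (0.675)(20.79)(-270) = -3788 J.
Q = ΔU + W = -3788 − 1515 = -5303 J.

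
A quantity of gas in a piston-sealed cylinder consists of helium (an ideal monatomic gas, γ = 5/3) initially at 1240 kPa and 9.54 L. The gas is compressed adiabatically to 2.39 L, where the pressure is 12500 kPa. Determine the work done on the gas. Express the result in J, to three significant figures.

W ≈ 27100 J

Adiabatic: W = (P₁V₁ − P₂V₂)/(γ − 1) with γ = 5/3.
P₁V₁ = 11830 J, P₂V₂ = 29875 J.
W = (11830 − 29875) / 0.6667 = -27068 J.
Work on gas = −W_by = 27068 J.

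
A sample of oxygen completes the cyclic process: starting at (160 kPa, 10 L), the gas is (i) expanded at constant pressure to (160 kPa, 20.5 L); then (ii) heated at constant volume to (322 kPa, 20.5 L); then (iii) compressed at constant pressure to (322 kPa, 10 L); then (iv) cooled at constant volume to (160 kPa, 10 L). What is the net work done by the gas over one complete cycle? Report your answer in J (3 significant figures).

W_net ≈ -1700 J

Constant-volume legs do no work.
W(i) = (160)(20.5 − 10) = 1680 J; W(iii) = (322)(10 − 20.5) = -3381 J.
W_net = 1680 − 3381 = -1701 J (the counter-clockwise enclosed area).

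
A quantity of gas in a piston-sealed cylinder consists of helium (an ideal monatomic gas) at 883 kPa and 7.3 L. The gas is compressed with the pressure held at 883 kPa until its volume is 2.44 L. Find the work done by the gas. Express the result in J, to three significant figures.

W ≈ -4290 J

Isobaric: W = P ΔV.
W = (883 kPa)(2.44 − 7.3 L) = (883)(-4.86) = -4291 J.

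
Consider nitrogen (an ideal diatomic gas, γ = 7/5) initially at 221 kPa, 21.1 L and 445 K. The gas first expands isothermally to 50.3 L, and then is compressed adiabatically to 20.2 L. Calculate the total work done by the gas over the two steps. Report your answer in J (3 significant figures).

Step 1 (isothermal): W = P₁V₁ ln(V₂/V₁) = (4663) ln(50.3/21.1) = 4051 J.
After step 1: P = 92.71 kPa, V = 50.3 L, T = 445 K.
Step 2 (adiabatic): W = (P₁V₁ − P₂V₂)/(γ−1) = (4663 − 6717)/0.4 = -5134 J.
W_total = 4051 − 5134 = -1083 J.

W_total ≈ -1080 J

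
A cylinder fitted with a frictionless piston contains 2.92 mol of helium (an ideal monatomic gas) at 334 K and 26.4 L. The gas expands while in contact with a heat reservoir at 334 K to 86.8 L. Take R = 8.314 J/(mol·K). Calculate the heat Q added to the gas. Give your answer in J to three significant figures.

Q ≈ 9650 J

Isothermal ⇒ ΔU = 0, so Q = W = nRT ln(V₂/V₁).
Q = (2.92)(8.314)(334) ln(86.8/26.4) = 8108 × 1.19 = 9651 J.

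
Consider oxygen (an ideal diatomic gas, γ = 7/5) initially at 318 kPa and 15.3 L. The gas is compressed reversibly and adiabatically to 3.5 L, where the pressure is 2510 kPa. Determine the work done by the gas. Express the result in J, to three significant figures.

Adiabatic: W = (P₁V₁ − P₂V₂)/(γ − 1) with γ = 7/5.
P₁V₁ = 4865 J, P₂V₂ = 8785 J.
W = (4865 − 8785) / 0.4 = -9799 J.

W ≈ -9800 J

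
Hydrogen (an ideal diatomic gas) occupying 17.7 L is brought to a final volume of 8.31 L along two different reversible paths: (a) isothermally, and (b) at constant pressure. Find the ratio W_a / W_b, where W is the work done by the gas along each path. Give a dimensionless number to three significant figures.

W_a / W_b ≈ 1.43

Path (a) isothermal: W = P₁V₁ ln(V₂/V₁) → W_a/(P₁V₁) = -0.7561.
Path (b) isobaric: W = P₁(V₂ − V₁) → W_b/(P₁V₁) = -0.5305.
W_a / W_b = -0.7561 / -0.5305 = 1.425.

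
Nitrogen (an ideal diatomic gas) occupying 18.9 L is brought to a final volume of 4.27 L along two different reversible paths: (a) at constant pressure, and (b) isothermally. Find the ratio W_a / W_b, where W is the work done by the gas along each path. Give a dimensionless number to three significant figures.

Path (a) isobaric: W = P₁(V₂ − V₁) → W_a/(P₁V₁) = -0.7741.
Path (b) isothermal: W = P₁V₁ ln(V₂/V₁) → W_b/(P₁V₁) = -1.488.
W_a / W_b = -0.7741 / -1.488 = 0.5204.

W_a / W_b ≈ 0.520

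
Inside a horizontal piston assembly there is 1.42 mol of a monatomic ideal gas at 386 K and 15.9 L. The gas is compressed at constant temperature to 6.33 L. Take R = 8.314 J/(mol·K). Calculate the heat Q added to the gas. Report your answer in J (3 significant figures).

Q ≈ -4200 J

Isothermal ⇒ ΔU = 0, so Q = W = nRT ln(V₂/V₁).
Q = (1.42)(8.314)(386) ln(6.33/15.9) = 4557 × -0.921 = -4197 J.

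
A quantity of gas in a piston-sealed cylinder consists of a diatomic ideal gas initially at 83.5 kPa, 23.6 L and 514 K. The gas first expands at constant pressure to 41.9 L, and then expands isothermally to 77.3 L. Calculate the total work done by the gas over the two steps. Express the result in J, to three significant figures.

W_total ≈ 3670 J

Step 1 (isobaric): W = PΔV = (83.5 kPa)(41.9 − 23.6 L) = 1528 J.
After step 1: P = 83.5 kPa, V = 41.9 L, T = 912.6 K.
Step 2 (isothermal): W = P₁V₁ ln(V₂/V₁) = (3499) ln(77.3/41.9) = 2143 J.
W_total = 1528 + 2143 = 3671 J.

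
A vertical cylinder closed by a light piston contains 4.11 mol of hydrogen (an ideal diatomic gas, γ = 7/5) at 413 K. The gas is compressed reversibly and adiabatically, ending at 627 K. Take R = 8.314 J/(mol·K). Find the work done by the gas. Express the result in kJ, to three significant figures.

W ≈ -18.3 kJ

Adiabatic ⇒ Q = 0, so W_by = −ΔU = nCᵥ(T₁ − T₂).
Cᵥ = 5R/2 = 20.79 J/(mol·K).
W = (4.11)(20.79)(413 − 627) = -18281 J.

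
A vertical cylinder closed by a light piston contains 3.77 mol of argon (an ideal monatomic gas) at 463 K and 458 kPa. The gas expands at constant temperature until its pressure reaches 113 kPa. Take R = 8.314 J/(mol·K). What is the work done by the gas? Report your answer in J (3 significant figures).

Isothermal process: W = nRT ln(V₂/V₁) = nRT ln(P₁/P₂).
W = (3.77)(8.314)(463) × ln(458/113)
  = 14512 × ln(4.053) = 14512 × 1.399
W_by_gas = 20310 J.

W ≈ 20300 J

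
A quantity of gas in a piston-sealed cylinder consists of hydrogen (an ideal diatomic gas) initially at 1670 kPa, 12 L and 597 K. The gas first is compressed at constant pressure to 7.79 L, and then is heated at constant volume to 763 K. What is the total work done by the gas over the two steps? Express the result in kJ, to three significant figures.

Step 1 (isobaric): W = PΔV = (1670 kPa)(7.79 − 12 L) = -7031 J.
Step 2 (isochoric): W = 0 (constant volume).
W_total = -7031 + 0 = -7031 J.

W_total ≈ -7.03 kJ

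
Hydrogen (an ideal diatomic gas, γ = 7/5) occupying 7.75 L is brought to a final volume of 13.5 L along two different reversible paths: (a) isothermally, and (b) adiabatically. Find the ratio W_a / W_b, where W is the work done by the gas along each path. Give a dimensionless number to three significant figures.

W_a / W_b ≈ 1.12

Path (a) isothermal: W = P₁V₁ ln(V₂/V₁) → W_a/(P₁V₁) = 0.555.
Path (b) adiabatic: W = P₁V₁(1 − (V₁/V₂)^(γ−1))/(γ−1) → W_b/(P₁V₁) = 0.4977.
W_a / W_b = 0.555 / 0.4977 = 1.115.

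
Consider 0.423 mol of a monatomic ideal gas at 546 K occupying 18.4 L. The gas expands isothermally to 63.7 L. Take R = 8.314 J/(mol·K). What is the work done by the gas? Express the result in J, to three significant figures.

Isothermal: W = nRT ln(V₂/V₁).
W = (0.423)(8.314)(546) × ln(63.7/18.4)
  = 1920 × 1.242
W_by_gas = 2385 J.

W ≈ 2380 J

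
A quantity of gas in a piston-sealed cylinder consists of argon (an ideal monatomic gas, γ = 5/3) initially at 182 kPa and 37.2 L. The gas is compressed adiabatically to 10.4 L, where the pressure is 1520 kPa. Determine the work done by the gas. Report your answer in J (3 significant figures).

Adiabatic: W = (P₁V₁ − P₂V₂)/(γ − 1) with γ = 5/3.
P₁V₁ = 6770 J, P₂V₂ = 15808 J.
W = (6770 − 15808) / 0.6667 = -13556 J.

W ≈ -13600 J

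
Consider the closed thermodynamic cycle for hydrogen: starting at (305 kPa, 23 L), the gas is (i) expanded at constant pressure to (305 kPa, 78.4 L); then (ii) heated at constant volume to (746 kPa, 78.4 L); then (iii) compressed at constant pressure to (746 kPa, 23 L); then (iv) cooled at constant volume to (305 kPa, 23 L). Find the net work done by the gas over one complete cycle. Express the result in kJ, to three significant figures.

W_net ≈ -24.4 kJ

Constant-volume legs do no work.
W(i) = (305)(78.4 − 23) = 16897 J; W(iii) = (746)(23 − 78.4) = -41328 J.
W_net = 16897 − 41328 = -24431 J (the counter-clockwise enclosed area).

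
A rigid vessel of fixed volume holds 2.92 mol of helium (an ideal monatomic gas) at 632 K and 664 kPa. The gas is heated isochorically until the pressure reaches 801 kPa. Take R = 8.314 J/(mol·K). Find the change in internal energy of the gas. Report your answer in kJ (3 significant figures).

Constant volume ⇒ W = 0, so Q = ΔU = nCᵥΔT with Cᵥ = 3R/2 = 12.47 J/(mol·K).
At constant V, T₂/T₁ = P₂/P₁ ⇒ ΔT = T₁(P₂/P₁ − 1) = 632·(801/664 − 1) = 130.4 K.
ΔU = (2.92)(12.47)(130.4) = 4748 J.

ΔU ≈ 4.75 kJ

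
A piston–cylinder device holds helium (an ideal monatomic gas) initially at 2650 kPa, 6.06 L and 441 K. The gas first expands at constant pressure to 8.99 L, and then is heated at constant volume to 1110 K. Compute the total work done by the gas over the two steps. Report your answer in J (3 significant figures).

Step 1 (isobaric): W = PΔV = (2650 kPa)(8.99 − 6.06 L) = 7765 J.
Step 2 (isochoric): W = 0 (constant volume).
W_total = 7765 + 0 = 7765 J.

W_total ≈ 7760 J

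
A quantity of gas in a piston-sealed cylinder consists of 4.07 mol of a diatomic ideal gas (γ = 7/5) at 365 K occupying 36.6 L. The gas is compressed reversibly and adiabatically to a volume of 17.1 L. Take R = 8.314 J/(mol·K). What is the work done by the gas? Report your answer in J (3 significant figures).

Adiabatic: TV^(γ−1) = const with γ = 7/5.
T₂ = T₁ (V₁/V₂)^(γ−1) = 365 × (36.6/17.1)^0.4 = 365 × 1.356 = 494.9 K.
W_by = nCᵥ(T₁ − T₂) = (4.07)(20.79)(365 − 494.9) = -10986 J.

W ≈ -11000 J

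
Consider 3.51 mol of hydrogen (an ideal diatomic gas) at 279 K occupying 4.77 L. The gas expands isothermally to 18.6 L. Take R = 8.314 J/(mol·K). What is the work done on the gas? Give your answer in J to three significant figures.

Isothermal: W = nRT ln(V₂/V₁).
W = (3.51)(8.314)(279) × ln(18.6/4.77)
  = 8142 × 1.361
W_by_gas = 11080 J; work on gas = −W_by = -11080 J.

W ≈ -11100 J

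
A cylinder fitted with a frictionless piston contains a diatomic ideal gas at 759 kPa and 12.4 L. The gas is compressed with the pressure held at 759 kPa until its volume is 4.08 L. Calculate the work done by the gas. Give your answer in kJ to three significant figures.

Isobaric: W = P ΔV.
W = (759 kPa)(4.08 − 12.4 L) = (759)(-8.32) = -6315 J.

W ≈ -6.31 kJ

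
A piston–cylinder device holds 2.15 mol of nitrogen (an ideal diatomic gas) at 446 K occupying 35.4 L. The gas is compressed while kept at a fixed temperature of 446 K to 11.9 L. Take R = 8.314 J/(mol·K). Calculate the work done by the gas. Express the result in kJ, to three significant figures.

W ≈ -8.69 kJ

Isothermal: W = nRT ln(V₂/V₁).
W = (2.15)(8.314)(446) × ln(11.9/35.4)
  = 7972 × -1.09
W_by_gas = -8691 J.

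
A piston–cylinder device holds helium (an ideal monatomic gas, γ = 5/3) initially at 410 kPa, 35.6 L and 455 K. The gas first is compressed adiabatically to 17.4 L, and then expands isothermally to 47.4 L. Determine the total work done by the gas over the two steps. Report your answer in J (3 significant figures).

Step 1 (adiabatic): W = (P₁V₁ − P₂V₂)/(γ−1) = (14596 − 23523)/0.667 = -13391 J.
After step 1: P = 1352 kPa, V = 17.4 L, T = 733.3 K.
Step 2 (isothermal): W = P₁V₁ ln(V₂/V₁) = (23523) ln(47.4/17.4) = 23574 J.
W_total = -13391 + 23574 = 10183 J.

W_total ≈ 10200 J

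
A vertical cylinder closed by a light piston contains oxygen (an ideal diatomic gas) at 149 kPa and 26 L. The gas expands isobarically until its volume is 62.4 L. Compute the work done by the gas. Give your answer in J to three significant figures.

W ≈ 5420 J

Isobaric: W = P ΔV.
W = (149 kPa)(62.4 − 26 L) = (149)(36.4) = 5424 J.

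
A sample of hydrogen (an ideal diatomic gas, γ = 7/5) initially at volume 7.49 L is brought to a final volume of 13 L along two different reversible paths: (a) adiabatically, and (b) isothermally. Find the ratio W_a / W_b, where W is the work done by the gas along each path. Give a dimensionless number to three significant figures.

W_a / W_b ≈ 0.897

Path (a) adiabatic: W = P₁V₁(1 − (V₁/V₂)^(γ−1))/(γ−1) → W_a/(P₁V₁) = 0.4948.
Path (b) isothermal: W = P₁V₁ ln(V₂/V₁) → W_b/(P₁V₁) = 0.5514.
W_a / W_b = 0.4948 / 0.5514 = 0.8974.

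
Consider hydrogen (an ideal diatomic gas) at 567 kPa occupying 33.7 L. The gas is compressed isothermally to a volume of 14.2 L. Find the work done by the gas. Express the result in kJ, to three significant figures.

W ≈ -16.5 kJ

Isothermal: W = nRT ln(V₂/V₁) = P₁V₁ ln(V₂/V₁).
P₁V₁ = (567 kPa)(33.7 L) = 19108 J.
W = 19108 × ln(14.2/33.7) = 19108 × -0.8643
W_by_gas = -16514 J.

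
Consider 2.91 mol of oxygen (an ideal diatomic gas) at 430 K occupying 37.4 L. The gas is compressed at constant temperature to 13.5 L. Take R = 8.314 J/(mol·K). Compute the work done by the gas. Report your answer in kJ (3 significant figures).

W ≈ -10.6 kJ

Isothermal: W = nRT ln(V₂/V₁).
W = (2.91)(8.314)(430) × ln(13.5/37.4)
  = 10403 × -1.019
W_by_gas = -10601 J.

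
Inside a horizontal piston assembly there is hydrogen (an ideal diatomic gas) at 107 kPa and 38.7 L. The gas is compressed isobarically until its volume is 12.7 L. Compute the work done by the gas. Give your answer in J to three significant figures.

Isobaric: W = P ΔV.
W = (107 kPa)(12.7 − 38.7 L) = (107)(-26) = -2782 J.

W ≈ -2780 J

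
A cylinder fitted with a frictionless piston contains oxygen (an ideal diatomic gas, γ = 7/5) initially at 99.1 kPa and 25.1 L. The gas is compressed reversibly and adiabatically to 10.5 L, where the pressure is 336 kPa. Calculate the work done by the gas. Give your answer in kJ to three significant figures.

W ≈ -2.60 kJ

Adiabatic: W = (P₁V₁ − P₂V₂)/(γ − 1) with γ = 7/5.
P₁V₁ = 2487 J, P₂V₂ = 3528 J.
W = (2487 − 3528) / 0.4 = -2601 J.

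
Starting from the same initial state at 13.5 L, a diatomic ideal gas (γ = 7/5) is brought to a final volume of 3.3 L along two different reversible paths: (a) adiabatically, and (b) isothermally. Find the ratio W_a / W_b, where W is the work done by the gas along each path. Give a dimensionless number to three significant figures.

Path (a) adiabatic: W = P₁V₁(1 − (V₁/V₂)^(γ−1))/(γ−1) → W_a/(P₁V₁) = -1.892.
Path (b) isothermal: W = P₁V₁ ln(V₂/V₁) → W_b/(P₁V₁) = -1.409.
W_a / W_b = -1.892 / -1.409 = 1.343.

W_a / W_b ≈ 1.34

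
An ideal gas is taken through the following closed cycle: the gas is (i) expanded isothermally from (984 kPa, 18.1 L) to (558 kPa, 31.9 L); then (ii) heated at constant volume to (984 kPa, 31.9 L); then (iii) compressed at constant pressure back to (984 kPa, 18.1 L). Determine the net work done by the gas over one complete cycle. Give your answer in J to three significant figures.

Leg (i): W = PᵢVᵢ ln(V_f/Vᵢ) = (17810) ln(31.9/18.1) = 10093 J.
Leg (ii): W = 0.
Leg (iii): W = PΔV = (984)(18.1 − 31.9) = -13579 J.
W_net = 10093 − 13579 = -3486 J.

W_net ≈ -3490 J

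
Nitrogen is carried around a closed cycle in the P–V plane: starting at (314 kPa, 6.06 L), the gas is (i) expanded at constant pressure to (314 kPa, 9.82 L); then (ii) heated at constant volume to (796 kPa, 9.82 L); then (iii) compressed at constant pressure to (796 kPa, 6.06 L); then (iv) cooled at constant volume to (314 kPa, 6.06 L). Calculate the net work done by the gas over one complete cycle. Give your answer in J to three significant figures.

Constant-volume legs do no work.
W(i) = (314)(9.82 − 6.06) = 1181 J; W(iii) = (796)(6.06 − 9.82) = -2993 J.
W_net = 1181 − 2993 = -1812 J (the counter-clockwise enclosed area).

W_net ≈ -1810 J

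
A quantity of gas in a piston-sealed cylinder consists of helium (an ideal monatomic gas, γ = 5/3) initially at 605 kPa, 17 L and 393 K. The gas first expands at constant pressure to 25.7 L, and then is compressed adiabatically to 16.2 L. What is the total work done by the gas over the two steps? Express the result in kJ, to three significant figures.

Step 1 (isobaric): W = PΔV = (605 kPa)(25.7 − 17 L) = 5264 J.
After step 1: P = 605 kPa, V = 25.7 L, T = 594.1 K.
Step 2 (adiabatic): W = (P₁V₁ − P₂V₂)/(γ−1) = (15548 − 21150)/0.667 = -8402 J.
W_total = 5264 − 8402 = -3138 J.

W_total ≈ -3.14 kJ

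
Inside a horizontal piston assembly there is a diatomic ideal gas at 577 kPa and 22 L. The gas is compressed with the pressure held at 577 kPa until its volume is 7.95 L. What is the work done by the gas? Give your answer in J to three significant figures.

Isobaric: W = P ΔV.
W = (577 kPa)(7.95 − 22 L) = (577)(-14.05) = -8107 J.

W ≈ -8110 J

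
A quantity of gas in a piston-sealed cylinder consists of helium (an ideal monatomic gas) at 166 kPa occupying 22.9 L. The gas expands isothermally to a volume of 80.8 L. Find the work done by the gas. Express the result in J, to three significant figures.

Isothermal: W = nRT ln(V₂/V₁) = P₁V₁ ln(V₂/V₁).
P₁V₁ = (166 kPa)(22.9 L) = 3801 J.
W = 3801 × ln(80.8/22.9) = 3801 × 1.261
W_by_gas = 4793 J.

W ≈ 4790 J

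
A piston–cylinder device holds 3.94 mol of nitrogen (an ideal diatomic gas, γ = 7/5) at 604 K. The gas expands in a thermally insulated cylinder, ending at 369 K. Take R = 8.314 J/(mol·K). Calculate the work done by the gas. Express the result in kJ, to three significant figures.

W ≈ 19.2 kJ

Adiabatic ⇒ Q = 0, so W_by = −ΔU = nCᵥ(T₁ − T₂).
Cᵥ = 5R/2 = 20.79 J/(mol·K).
W = (3.94)(20.79)(604 − 369) = 19245 J.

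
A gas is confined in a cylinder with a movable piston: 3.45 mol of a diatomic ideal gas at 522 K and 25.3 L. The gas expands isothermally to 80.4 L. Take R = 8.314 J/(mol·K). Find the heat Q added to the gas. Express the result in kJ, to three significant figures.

Q ≈ 17.3 kJ

Isothermal ⇒ ΔU = 0, so Q = W = nRT ln(V₂/V₁).
Q = (3.45)(8.314)(522) ln(80.4/25.3) = 14973 × 1.156 = 17312 J.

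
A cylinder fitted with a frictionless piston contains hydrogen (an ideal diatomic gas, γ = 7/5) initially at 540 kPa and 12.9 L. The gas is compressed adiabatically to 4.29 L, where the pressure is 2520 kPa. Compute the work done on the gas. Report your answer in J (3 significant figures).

Adiabatic: W = (P₁V₁ − P₂V₂)/(γ − 1) with γ = 7/5.
P₁V₁ = 6966 J, P₂V₂ = 10811 J.
W = (6966 − 10811) / 0.4 = -9612 J.
Work on gas = −W_by = 9612 J.

W ≈ 9610 J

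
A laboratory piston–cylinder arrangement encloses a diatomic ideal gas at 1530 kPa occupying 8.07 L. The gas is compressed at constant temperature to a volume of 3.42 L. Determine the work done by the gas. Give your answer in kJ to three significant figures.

W ≈ -10.6 kJ

Isothermal: W = nRT ln(V₂/V₁) = P₁V₁ ln(V₂/V₁).
P₁V₁ = (1530 kPa)(8.07 L) = 12347 J.
W = 12347 × ln(3.42/8.07) = 12347 × -0.8585
W_by_gas = -10600 J.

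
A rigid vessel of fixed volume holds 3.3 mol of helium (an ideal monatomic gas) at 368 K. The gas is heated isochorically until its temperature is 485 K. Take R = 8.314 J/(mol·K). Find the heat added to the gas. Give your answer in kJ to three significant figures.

Q ≈ 4.82 kJ

Constant volume ⇒ W = 0, so Q = ΔU = nCᵥΔT with Cᵥ = 3R/2 = 12.47 J/(mol·K).
ΔU = (3.3)(12.47)(485 − 368) = 4815 J.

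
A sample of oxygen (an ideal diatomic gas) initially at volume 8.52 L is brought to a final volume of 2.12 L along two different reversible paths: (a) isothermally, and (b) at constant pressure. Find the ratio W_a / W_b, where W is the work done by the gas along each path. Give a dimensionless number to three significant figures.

Path (a) isothermal: W = P₁V₁ ln(V₂/V₁) → W_a/(P₁V₁) = -1.391.
Path (b) isobaric: W = P₁(V₂ − V₁) → W_b/(P₁V₁) = -0.7512.
W_a / W_b = -1.391 / -0.7512 = 1.852.

W_a / W_b ≈ 1.85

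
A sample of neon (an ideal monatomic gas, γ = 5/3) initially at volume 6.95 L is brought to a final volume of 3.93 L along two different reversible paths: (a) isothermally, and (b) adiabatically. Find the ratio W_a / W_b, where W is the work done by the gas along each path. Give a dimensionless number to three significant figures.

W_a / W_b ≈ 0.822

Path (a) isothermal: W = P₁V₁ ln(V₂/V₁) → W_a/(P₁V₁) = -0.5701.
Path (b) adiabatic: W = P₁V₁(1 − (V₁/V₂)^(γ−1))/(γ−1) → W_b/(P₁V₁) = -0.6936.
W_a / W_b = -0.5701 / -0.6936 = 0.822.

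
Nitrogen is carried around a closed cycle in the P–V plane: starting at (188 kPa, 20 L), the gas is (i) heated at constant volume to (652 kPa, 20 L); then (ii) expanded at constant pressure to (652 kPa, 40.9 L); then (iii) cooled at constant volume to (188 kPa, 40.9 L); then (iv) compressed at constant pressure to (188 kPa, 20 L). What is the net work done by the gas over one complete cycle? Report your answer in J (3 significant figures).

W_net ≈ 9700 J

Constant-volume legs do no work.
W(ii) = (652)(40.9 − 20) = 13627 J; W(iv) = (188)(20 − 40.9) = -3929 J.
W_net = 13627 − 3929 = 9698 J (the clockwise enclosed area).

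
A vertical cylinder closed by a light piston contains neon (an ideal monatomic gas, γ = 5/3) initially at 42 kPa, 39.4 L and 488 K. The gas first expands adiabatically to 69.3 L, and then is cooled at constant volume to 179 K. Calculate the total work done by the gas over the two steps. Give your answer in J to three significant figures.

Step 1 (adiabatic): W = (P₁V₁ − P₂V₂)/(γ−1) = (1655 − 1136)/0.667 = 778.7 J.
Step 2 (isochoric): W = 0 (constant volume).
W_total = 778.7 + 0 = 778.7 J.

W_total ≈ 779 J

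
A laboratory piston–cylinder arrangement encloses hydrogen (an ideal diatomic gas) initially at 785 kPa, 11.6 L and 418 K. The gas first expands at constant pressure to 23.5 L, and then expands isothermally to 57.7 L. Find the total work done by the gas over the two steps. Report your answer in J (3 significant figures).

Step 1 (isobaric): W = PΔV = (785 kPa)(23.5 − 11.6 L) = 9342 J.
After step 1: P = 785 kPa, V = 23.5 L, T = 846.8 K.
Step 2 (isothermal): W = P₁V₁ ln(V₂/V₁) = (18448) ln(57.7/23.5) = 16571 J.
W_total = 9342 + 16571 = 25912 J.

W_total ≈ 25900 J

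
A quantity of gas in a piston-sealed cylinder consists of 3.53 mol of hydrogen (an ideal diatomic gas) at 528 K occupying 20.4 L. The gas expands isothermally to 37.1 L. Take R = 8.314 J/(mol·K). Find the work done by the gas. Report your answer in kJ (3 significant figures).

Isothermal: W = nRT ln(V₂/V₁).
W = (3.53)(8.314)(528) × ln(37.1/20.4)
  = 15496 × 0.5981
W_by_gas = 9268 J.

W ≈ 9.27 kJ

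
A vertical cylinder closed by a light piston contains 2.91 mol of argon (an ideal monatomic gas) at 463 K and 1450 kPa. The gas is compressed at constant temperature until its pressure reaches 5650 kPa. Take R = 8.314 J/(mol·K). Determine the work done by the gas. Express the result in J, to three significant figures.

Isothermal process: W = nRT ln(V₂/V₁) = nRT ln(P₁/P₂).
W = (2.91)(8.314)(463) × ln(1450/5650)
  = 11202 × ln(0.2566) = 11202 × -1.36
W_by_gas = -15235 J.

W ≈ -15200 J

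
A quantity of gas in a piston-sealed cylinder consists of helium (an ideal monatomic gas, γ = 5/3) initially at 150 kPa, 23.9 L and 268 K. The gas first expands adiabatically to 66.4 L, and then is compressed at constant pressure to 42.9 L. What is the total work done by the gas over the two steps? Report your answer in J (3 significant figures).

Step 1 (adiabatic): W = (P₁V₁ − P₂V₂)/(γ−1) = (3585 − 1814)/0.667 = 2656 J.
After step 1: P = 27.32 kPa, V = 66.4 L, T = 135.6 K.
Step 2 (isobaric): W = PΔV = (27.32 kPa)(42.9 − 66.4 L) = -642 J.
W_total = 2656 − 642 = 2014 J.

W_total ≈ 2010 J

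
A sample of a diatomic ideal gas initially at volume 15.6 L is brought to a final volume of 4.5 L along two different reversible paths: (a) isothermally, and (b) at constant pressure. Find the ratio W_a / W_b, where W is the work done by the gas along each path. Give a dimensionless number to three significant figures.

Path (a) isothermal: W = P₁V₁ ln(V₂/V₁) → W_a/(P₁V₁) = -1.243.
Path (b) isobaric: W = P₁(V₂ − V₁) → W_b/(P₁V₁) = -0.7115.
W_a / W_b = -1.243 / -0.7115 = 1.747.

W_a / W_b ≈ 1.75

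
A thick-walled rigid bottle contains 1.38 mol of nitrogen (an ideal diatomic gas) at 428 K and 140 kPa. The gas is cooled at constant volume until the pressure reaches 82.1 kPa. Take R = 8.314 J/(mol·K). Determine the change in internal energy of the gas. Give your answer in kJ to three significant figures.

Constant volume ⇒ W = 0, so Q = ΔU = nCᵥΔT with Cᵥ = 5R/2 = 20.79 J/(mol·K).
At constant V, T₂/T₁ = P₂/P₁ ⇒ ΔT = T₁(P₂/P₁ − 1) = 428·(82.1/140 − 1) = -177 K.
ΔU = (1.38)(20.79)(-177) = -5077 J.

ΔU ≈ -5.08 kJ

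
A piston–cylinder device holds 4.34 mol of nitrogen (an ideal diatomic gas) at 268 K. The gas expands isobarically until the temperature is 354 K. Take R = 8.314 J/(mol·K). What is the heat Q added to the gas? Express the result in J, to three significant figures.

Q ≈ 10900 J

Isobaric: W = nRΔT = (4.34)(8.314)(86) = 3103 J.
ΔU = nCᵥΔT with Cᵥ = 5R/2: ΔU = (4.34)(20.79)(86) = 7758 J.
Q = ΔU + W = 7758 + 3103 = 10861 J.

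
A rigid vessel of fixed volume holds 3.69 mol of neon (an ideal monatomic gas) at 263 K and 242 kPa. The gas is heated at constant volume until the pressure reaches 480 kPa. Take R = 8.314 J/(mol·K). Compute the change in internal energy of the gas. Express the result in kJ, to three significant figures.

ΔU ≈ 11.9 kJ

Constant volume ⇒ W = 0, so Q = ΔU = nCᵥΔT with Cᵥ = 3R/2 = 12.47 J/(mol·K).
At constant V, T₂/T₁ = P₂/P₁ ⇒ ΔT = T₁(P₂/P₁ − 1) = 263·(480/242 − 1) = 258.7 K.
ΔU = (3.69)(12.47)(258.7) = 11903 J.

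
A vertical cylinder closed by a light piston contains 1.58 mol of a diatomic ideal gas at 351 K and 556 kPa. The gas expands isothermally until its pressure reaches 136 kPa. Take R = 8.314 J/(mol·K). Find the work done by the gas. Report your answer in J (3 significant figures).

Isothermal process: W = nRT ln(V₂/V₁) = nRT ln(P₁/P₂).
W = (1.58)(8.314)(351) × ln(556/136)
  = 4611 × ln(4.088) = 4611 × 1.408
W_by_gas = 6492 J.

W ≈ 6490 J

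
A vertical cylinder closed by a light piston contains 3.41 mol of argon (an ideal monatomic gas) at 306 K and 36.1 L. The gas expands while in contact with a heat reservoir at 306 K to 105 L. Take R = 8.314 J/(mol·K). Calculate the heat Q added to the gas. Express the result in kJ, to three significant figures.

Q ≈ 9.26 kJ

Isothermal ⇒ ΔU = 0, so Q = W = nRT ln(V₂/V₁).
Q = (3.41)(8.314)(306) ln(105/36.1) = 8675 × 1.068 = 9262 J.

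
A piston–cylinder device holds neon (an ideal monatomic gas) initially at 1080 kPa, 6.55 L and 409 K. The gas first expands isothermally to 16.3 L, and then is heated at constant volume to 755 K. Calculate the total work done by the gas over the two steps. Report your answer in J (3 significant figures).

W_total ≈ 6450 J

Step 1 (isothermal): W = P₁V₁ ln(V₂/V₁) = (7074) ln(16.3/6.55) = 6449 J.
Step 2 (isochoric): W = 0 (constant volume).
W_total = 6449 + 0 = 6449 J.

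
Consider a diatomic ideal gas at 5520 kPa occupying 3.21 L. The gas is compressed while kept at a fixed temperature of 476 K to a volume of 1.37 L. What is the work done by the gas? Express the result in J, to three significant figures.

W ≈ -15100 J

Isothermal: W = nRT ln(V₂/V₁) = P₁V₁ ln(V₂/V₁).
P₁V₁ = (5520 kPa)(3.21 L) = 17719 J.
W = 17719 × ln(1.37/3.21) = 17719 × -0.8515
W_by_gas = -15087 J.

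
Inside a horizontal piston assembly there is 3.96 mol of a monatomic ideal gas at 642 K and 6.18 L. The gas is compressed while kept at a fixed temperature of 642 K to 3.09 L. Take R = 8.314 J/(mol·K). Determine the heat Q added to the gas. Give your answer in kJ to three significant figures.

Isothermal ⇒ ΔU = 0, so Q = W = nRT ln(V₂/V₁).
Q = (3.96)(8.314)(642) ln(3.09/6.18) = 21137 × -0.6931 = -14651 J.

Q ≈ -14.7 kJ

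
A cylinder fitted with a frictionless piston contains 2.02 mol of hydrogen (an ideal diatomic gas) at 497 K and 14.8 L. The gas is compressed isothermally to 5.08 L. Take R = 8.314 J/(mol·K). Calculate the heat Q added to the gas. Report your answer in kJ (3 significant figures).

Q ≈ -8.93 kJ

Isothermal ⇒ ΔU = 0, so Q = W = nRT ln(V₂/V₁).
Q = (2.02)(8.314)(497) ln(5.08/14.8) = 8347 × -1.069 = -8925 J.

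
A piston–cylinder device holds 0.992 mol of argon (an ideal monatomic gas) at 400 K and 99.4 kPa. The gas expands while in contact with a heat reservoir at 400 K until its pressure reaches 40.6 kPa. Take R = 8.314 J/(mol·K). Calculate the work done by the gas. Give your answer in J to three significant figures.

Isothermal process: W = nRT ln(V₂/V₁) = nRT ln(P₁/P₂).
W = (0.992)(8.314)(400) × ln(99.4/40.6)
  = 3299 × ln(2.448) = 3299 × 0.8954
W_by_gas = 2954 J.

W ≈ 2950 J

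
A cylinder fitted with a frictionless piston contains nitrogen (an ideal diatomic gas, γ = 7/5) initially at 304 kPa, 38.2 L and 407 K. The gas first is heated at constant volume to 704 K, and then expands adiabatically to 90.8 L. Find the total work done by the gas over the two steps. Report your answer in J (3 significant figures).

Step 1 (isochoric): W = 0 (constant volume).
After step 1: P = 525.8 kPa (V unchanged).
Step 2 (adiabatic): W = (P₁V₁ − P₂V₂)/(γ−1) = (20087 − 14207)/0.4 = 14700 J.
W_total = 0 + 14700 = 14700 J.

W_total ≈ 14700 J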